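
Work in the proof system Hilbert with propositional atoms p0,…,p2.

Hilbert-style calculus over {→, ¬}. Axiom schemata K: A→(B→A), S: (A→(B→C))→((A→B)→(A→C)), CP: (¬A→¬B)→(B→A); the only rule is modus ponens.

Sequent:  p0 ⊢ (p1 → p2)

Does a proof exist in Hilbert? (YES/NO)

Truth-table refutation:
  v=000: Γ:[p0=F] Δ:[(p1 → p2)=T] refutes=False
  v=001: Γ:[p0=F] Δ:[(p1 → p2)=T] refutes=False
  v=010: Γ:[p0=F] Δ:[(p1 → p2)=F] refutes=False
  v=011: Γ:[p0=F] Δ:[(p1 → p2)=T] refutes=False
  v=100: Γ:[p0=T] Δ:[(p1 → p2)=T] refutes=False
  v=101: Γ:[p0=T] Δ:[(p1 → p2)=T] refutes=False
  v=110: Γ:[p0=T] Δ:[(p1 → p2)=F] refutes=True  ← countermodel

Result: NO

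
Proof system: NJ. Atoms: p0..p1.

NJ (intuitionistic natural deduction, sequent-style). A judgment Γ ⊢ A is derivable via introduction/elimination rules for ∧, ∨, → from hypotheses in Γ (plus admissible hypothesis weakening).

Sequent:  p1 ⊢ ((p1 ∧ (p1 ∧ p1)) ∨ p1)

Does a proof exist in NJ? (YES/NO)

Derivation trace:
[∨I₁] p1 ⊢ ((p1 ∧ (p1 ∧ p1)) ∨ p1)
  [∧I] p1 ⊢ (p1 ∧ (p1 ∧ p1))
    [Ax] p1 ⊢ p1
    [∧I] p1 ⊢ (p1 ∧ p1)
      [Ax] p1 ⊢ p1
      [Ax] p1 ⊢ p1

Result: YES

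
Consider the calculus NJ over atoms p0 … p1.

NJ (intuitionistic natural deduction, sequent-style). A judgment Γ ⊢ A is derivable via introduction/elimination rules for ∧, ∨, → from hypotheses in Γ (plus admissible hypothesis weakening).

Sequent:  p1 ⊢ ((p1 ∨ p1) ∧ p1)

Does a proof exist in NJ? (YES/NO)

Proof tree:
[∧I] p1 ⊢ ((p1 ∨ p1) ∧ p1)
  [∨I₁] p1 ⊢ (p1 ∨ p1)
    [Ax] p1 ⊢ p1
  [Ax] p1 ⊢ p1

Result: YES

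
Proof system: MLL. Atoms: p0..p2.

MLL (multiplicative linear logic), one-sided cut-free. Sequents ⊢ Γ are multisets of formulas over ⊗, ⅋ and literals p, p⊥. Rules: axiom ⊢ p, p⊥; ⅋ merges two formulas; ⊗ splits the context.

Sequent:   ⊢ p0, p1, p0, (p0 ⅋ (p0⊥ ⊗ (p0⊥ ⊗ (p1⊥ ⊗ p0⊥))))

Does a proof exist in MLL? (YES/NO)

Derivation (root first):
[⅋]  ⊢ p0, p1, p0, (p0 ⅋ (p0⊥ ⊗ (p0⊥ ⊗ (p1⊥ ⊗ p0⊥))))
  [⊗]  ⊢ p0, p0, p1, p0, (p0⊥ ⊗ (p0⊥ ⊗ (p1⊥ ⊗ p0⊥)))
    [Ax]  ⊢ p0, p0⊥
    [⊗]  ⊢ p0, p1, p0, (p0⊥ ⊗ (p1⊥ ⊗ p0⊥))
      [Ax]  ⊢ p0, p0⊥
      [⊗]  ⊢ p1, p0, (p1⊥ ⊗ p0⊥)
        [Ax]  ⊢ p1, p1⊥
        [Ax]  ⊢ p0, p0⊥

Result: YES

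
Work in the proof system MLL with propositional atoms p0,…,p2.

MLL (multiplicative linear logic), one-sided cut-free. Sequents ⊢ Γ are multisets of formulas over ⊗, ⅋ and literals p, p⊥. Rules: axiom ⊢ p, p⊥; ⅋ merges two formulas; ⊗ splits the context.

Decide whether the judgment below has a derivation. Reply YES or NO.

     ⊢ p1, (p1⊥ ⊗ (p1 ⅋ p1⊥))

Proof tree:
[⊗]  ⊢ p1, (p1⊥ ⊗ (p1 ⅋ p1⊥))
  [Ax]  ⊢ p1, p1⊥
  [⅋]  ⊢ (p1 ⅋ p1⊥)
    [Ax]  ⊢ p1, p1⊥

Result: YES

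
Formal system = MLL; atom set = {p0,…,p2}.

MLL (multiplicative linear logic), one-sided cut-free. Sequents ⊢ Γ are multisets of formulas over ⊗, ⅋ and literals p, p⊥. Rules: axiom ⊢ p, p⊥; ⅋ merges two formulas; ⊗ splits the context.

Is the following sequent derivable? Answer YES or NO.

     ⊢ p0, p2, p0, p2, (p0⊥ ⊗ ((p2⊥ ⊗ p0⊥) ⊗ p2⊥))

Derivation (root first):
[⊗]  ⊢ p0, p2, p0, p2, (p0⊥ ⊗ ((p2⊥ ⊗ p0⊥) ⊗ p2⊥))
  [Ax]  ⊢ p0, p0⊥
  [⊗]  ⊢ p2, p0, p2, ((p2⊥ ⊗ p0⊥) ⊗ p2⊥)
    [⊗]  ⊢ p2, p0, (p2⊥ ⊗ p0⊥)
      [Ax]  ⊢ p2, p2⊥
      [Ax]  ⊢ p0, p0⊥
    [Ax]  ⊢ p2, p2⊥

Result: YES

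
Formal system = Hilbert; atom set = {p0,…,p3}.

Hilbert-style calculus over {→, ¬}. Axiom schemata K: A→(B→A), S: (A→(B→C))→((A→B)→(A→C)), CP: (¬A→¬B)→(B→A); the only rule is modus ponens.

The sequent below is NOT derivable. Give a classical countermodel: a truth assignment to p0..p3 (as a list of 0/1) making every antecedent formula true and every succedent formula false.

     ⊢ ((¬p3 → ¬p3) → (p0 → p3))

Truth-table refutation:
  v=0000: Γ:[] Δ:[((¬p3 → ¬p3) → (p0 → p3))=T] refutes=False
  v=0001: Γ:[] Δ:[((¬p3 → ¬p3) → (p0 → p3))=T] refutes=False
  v=0010: Γ:[] Δ:[((¬p3 → ¬p3) → (p0 → p3))=T] refutes=False
  v=0011: Γ:[] Δ:[((¬p3 → ¬p3) → (p0 → p3))=T] refutes=False
  v=0100: Γ:[] Δ:[((¬p3 → ¬p3) → (p0 → p3))=T] refutes=False
  v=0101: Γ:[] Δ:[((¬p3 → ¬p3) → (p0 → p3))=T] refutes=False
  v=0110: Γ:[] Δ:[((¬p3 → ¬p3) → (p0 → p3))=T] refutes=False
  v=0111: Γ:[] Δ:[((¬p3 → ¬p3) → (p0 → p3))=T] refutes=False
  v=1000: Γ:[] Δ:[((¬p3 → ¬p3) → (p0 → p3))=F] refutes=True  ← countermodel

Result: [1, 0, 0, 0]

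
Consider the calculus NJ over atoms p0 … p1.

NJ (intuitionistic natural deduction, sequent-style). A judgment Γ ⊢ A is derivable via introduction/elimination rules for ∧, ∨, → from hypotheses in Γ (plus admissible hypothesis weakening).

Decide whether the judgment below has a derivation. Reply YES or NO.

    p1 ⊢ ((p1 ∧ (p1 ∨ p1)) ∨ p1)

Derivation (root first):
[∨I₁] p1 ⊢ ((p1 ∧ (p1 ∨ p1)) ∨ p1)
  [∧I] p1 ⊢ (p1 ∧ (p1 ∨ p1))
    [Ax] p1 ⊢ p1
    [∨I₁] p1 ⊢ (p1 ∨ p1)
      [Ax] p1 ⊢ p1

Result: YES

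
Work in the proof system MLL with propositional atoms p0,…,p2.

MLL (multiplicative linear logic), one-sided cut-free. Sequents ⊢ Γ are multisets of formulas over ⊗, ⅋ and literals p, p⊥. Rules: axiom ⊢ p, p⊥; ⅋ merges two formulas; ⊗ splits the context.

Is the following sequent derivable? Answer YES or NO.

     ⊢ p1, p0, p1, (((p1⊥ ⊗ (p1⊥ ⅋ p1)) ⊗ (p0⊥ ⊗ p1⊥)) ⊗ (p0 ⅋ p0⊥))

Derivation trace:
[⊗]  ⊢ p1, p0, p1, (((p1⊥ ⊗ (p1⊥ ⅋ p1)) ⊗ (p0⊥ ⊗ p1⊥)) ⊗ (p0 ⅋ p0⊥))
  [⊗]  ⊢ p1, p0, p1, ((p1⊥ ⊗ (p1⊥ ⅋ p1)) ⊗ (p0⊥ ⊗ p1⊥))
    [⊗]  ⊢ p1, (p1⊥ ⊗ (p1⊥ ⅋ p1))
      [Ax]  ⊢ p1, p1⊥
      [⅋]  ⊢ (p1⊥ ⅋ p1)
        [Ax]  ⊢ p1, p1⊥
    [⊗]  ⊢ p0, p1, (p0⊥ ⊗ p1⊥)
      [Ax]  ⊢ p0, p0⊥
      [Ax]  ⊢ p1, p1⊥
  [⅋]  ⊢ (p0 ⅋ p0⊥)
    [Ax]  ⊢ p0, p0⊥

Result: YES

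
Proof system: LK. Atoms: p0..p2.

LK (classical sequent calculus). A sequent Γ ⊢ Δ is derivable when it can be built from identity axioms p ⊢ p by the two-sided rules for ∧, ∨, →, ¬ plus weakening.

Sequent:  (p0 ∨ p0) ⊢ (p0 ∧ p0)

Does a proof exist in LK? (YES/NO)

Proof tree:
[∧R] (p0 ∨ p0) ⊢ (p0 ∧ p0)
  [∨L] (p0 ∨ p0) ⊢ p0
    [Ax] p0 ⊢ p0
    [Ax] p0 ⊢ p0
  [∨L] (p0 ∨ p0) ⊢ p0
    [Ax] p0 ⊢ p0
    [Ax] p0 ⊢ p0

Result: YES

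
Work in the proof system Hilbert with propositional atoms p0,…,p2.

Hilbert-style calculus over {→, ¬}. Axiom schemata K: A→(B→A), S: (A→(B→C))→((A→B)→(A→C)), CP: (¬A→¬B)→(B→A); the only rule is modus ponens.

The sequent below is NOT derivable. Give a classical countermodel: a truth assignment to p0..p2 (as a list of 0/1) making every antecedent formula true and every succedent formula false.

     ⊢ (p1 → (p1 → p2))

Truth-table refutation:
  v=000: Γ:[] Δ:[(p1 → (p1 → p2))=T] refutes=False
  v=001: Γ:[] Δ:[(p1 → (p1 → p2))=T] refutes=False
  v=010: Γ:[] Δ:[(p1 → (p1 → p2))=F] refutes=True  ← countermodel

Result: [0, 1, 0]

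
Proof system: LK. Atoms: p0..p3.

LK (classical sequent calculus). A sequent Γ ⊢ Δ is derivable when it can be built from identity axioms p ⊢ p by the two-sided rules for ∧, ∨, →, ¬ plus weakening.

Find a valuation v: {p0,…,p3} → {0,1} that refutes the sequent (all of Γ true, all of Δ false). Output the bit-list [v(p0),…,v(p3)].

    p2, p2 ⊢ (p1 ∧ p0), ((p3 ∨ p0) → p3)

Enumerate valuations to refute Γ ⊢ Δ:
  v=0000: Γ:[p2=F, p2=F] Δ:[(p1 ∧ p0)=F, ((p3 ∨ p0) → p3)=T] refutes=False
  v=0001: Γ:[p2=F, p2=F] Δ:[(p1 ∧ p0)=F, ((p3 ∨ p0) → p3)=T] refutes=False
  v=0010: Γ:[p2=T, p2=T] Δ:[(p1 ∧ p0)=F, ((p3 ∨ p0) → p3)=T] refutes=False
  v=0011: Γ:[p2=T, p2=T] Δ:[(p1 ∧ p0)=F, ((p3 ∨ p0) → p3)=T] refutes=False
  v=0100: Γ:[p2=F, p2=F] Δ:[(p1 ∧ p0)=F, ((p3 ∨ p0) → p3)=T] refutes=False
  v=0101: Γ:[p2=F, p2=F] Δ:[(p1 ∧ p0)=F, ((p3 ∨ p0) → p3)=T] refutes=False
  v=0110: Γ:[p2=T, p2=T] Δ:[(p1 ∧ p0)=F, ((p3 ∨ p0) → p3)=T] refutes=False
  v=0111: Γ:[p2=T, p2=T] Δ:[(p1 ∧ p0)=F, ((p3 ∨ p0) → p3)=T] refutes=False
  v=1000: Γ:[p2=F, p2=F] Δ:[(p1 ∧ p0)=F, ((p3 ∨ p0) → p3)=F] refutes=False
  v=1001: Γ:[p2=F, p2=F] Δ:[(p1 ∧ p0)=F, ((p3 ∨ p0) → p3)=T] refutes=False
  v=1010: Γ:[p2=T, p2=T] Δ:[(p1 ∧ p0)=F, ((p3 ∨ p0) → p3)=F] refutes=True  ← countermodel

Result: [1, 0, 1, 0]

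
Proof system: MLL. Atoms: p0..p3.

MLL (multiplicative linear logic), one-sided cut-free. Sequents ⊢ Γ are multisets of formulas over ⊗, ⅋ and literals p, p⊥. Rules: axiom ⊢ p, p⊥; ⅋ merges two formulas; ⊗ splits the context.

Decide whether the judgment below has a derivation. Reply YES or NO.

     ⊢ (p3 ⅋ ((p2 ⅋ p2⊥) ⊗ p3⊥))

Derivation trace:
[⅋]  ⊢ (p3 ⅋ ((p2 ⅋ p2⊥) ⊗ p3⊥))
  [⊗]  ⊢ p3, ((p2 ⅋ p2⊥) ⊗ p3⊥)
    [⅋]  ⊢ (p2 ⅋ p2⊥)
      [Ax]  ⊢ p2, p2⊥
    [Ax]  ⊢ p3, p3⊥

Result: YES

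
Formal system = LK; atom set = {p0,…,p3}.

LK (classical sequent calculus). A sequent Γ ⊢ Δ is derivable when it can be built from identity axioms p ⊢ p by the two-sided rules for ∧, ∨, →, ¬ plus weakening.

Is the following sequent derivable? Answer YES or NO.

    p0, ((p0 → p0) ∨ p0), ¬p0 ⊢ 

Derivation (root first):
[¬L] p0, ((p0 → p0) ∨ p0), ¬p0 ⊢ 
  [∨L] p0, ((p0 → p0) ∨ p0) ⊢ p0
    [→L] p0, (p0 → p0) ⊢ p0
      [Ax] p0 ⊢ p0
      [Ax] p0 ⊢ p0
    [Ax] p0 ⊢ p0

Result: YES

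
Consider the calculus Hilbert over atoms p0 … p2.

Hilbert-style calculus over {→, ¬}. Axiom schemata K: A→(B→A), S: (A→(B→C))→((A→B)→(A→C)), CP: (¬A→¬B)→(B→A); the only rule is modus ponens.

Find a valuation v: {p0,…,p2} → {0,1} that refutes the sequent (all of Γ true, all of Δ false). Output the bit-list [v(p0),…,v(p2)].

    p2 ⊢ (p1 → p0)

Truth-table refutation:
  v=000: Γ:[p2=F] Δ:[(p1 → p0)=T] refutes=False
  v=001: Γ:[p2=T] Δ:[(p1 → p0)=T] refutes=False
  v=010: Γ:[p2=F] Δ:[(p1 → p0)=F] refutes=False
  v=011: Γ:[p2=T] Δ:[(p1 → p0)=F] refutes=True  ← countermodel

Result: [0, 1, 1]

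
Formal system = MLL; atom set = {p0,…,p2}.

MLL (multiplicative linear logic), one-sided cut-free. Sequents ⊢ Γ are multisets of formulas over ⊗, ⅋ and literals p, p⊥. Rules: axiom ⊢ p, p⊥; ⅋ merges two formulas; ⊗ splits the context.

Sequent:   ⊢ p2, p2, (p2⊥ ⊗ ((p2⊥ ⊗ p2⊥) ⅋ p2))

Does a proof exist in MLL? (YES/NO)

Derivation trace:
[⊗]  ⊢ p2, p2, (p2⊥ ⊗ ((p2⊥ ⊗ p2⊥) ⅋ p2))
  [Ax]  ⊢ p2, p2⊥
  [⅋]  ⊢ p2, ((p2⊥ ⊗ p2⊥) ⅋ p2)
    [⊗]  ⊢ p2, p2, (p2⊥ ⊗ p2⊥)
      [Ax]  ⊢ p2, p2⊥
      [Ax]  ⊢ p2, p2⊥

Result: YES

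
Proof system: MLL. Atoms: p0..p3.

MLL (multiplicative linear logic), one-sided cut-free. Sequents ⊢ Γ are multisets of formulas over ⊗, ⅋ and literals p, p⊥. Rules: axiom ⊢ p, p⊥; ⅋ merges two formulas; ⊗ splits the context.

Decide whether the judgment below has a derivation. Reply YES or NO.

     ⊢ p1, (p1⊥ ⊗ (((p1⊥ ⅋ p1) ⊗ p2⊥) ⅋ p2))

Proof tree:
[⊗]  ⊢ p1, (p1⊥ ⊗ (((p1⊥ ⅋ p1) ⊗ p2⊥) ⅋ p2))
  [Ax]  ⊢ p1, p1⊥
  [⅋]  ⊢ (((p1⊥ ⅋ p1) ⊗ p2⊥) ⅋ p2)
    [⊗]  ⊢ p2, ((p1⊥ ⅋ p1) ⊗ p2⊥)
      [⅋]  ⊢ (p1⊥ ⅋ p1)
        [Ax]  ⊢ p1, p1⊥
      [Ax]  ⊢ p2, p2⊥

Result: YES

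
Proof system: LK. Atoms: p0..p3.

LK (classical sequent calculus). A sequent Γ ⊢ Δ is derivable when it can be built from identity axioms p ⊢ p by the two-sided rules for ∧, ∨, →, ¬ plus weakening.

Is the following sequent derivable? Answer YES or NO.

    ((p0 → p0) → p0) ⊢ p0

Derivation (root first):
[→L] ((p0 → p0) → p0) ⊢ p0
  [→R]  ⊢ (p0 → p0)
    [Ax] p0 ⊢ p0
  [Ax] p0 ⊢ p0

Result: YES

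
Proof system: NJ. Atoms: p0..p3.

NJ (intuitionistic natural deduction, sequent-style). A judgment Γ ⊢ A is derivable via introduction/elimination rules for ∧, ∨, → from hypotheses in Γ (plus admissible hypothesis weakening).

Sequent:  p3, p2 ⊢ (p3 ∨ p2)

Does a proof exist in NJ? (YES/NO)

Proof tree:
[Wk] p3, p2 ⊢ (p3 ∨ p2)
  [∨I₁] p3 ⊢ (p3 ∨ p2)
    [Ax] p3 ⊢ p3

Result: YES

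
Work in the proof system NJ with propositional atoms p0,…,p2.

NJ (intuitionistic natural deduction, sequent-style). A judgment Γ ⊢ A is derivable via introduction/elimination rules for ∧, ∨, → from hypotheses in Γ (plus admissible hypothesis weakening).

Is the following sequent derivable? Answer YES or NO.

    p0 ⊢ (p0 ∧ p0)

Proof tree:
[∧I] p0 ⊢ (p0 ∧ p0)
  [Wk] p0, p0 ⊢ p0
    [Ax] p0 ⊢ p0
  [Ax] p0 ⊢ p0

Result: YES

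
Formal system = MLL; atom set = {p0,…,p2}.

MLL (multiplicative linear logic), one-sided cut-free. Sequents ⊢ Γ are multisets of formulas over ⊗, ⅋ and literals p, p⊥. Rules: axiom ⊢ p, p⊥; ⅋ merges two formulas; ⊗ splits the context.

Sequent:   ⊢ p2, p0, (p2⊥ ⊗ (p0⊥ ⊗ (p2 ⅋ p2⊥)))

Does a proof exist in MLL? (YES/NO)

Derivation trace:
[⊗]  ⊢ p2, p0, (p2⊥ ⊗ (p0⊥ ⊗ (p2 ⅋ p2⊥)))
  [Ax]  ⊢ p2, p2⊥
  [⊗]  ⊢ p0, (p0⊥ ⊗ (p2 ⅋ p2⊥))
    [Ax]  ⊢ p0, p0⊥
    [⅋]  ⊢ (p2 ⅋ p2⊥)
      [Ax]  ⊢ p2, p2⊥

Result: YES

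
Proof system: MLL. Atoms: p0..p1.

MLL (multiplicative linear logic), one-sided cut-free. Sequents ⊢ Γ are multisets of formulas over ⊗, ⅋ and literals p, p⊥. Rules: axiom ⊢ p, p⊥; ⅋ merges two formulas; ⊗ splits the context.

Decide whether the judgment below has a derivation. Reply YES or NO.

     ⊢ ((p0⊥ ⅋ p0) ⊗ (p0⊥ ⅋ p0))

Derivation (root first):
[⊗]  ⊢ ((p0⊥ ⅋ p0) ⊗ (p0⊥ ⅋ p0))
  [⅋]  ⊢ (p0⊥ ⅋ p0)
    [Ax]  ⊢ p0, p0⊥
  [⅋]  ⊢ (p0⊥ ⅋ p0)
    [Ax]  ⊢ p0, p0⊥

Result: YES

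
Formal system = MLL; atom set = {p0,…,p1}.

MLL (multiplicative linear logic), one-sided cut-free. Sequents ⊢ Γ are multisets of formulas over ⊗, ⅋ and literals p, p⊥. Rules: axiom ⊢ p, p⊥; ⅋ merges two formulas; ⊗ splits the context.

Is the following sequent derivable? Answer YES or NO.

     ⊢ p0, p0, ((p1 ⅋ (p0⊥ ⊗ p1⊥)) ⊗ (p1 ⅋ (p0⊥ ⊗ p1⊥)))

Derivation trace:
[⊗]  ⊢ p0, p0, ((p1 ⅋ (p0⊥ ⊗ p1⊥)) ⊗ (p1 ⅋ (p0⊥ ⊗ p1⊥)))
  [⅋]  ⊢ p0, (p1 ⅋ (p0⊥ ⊗ p1⊥))
    [⊗]  ⊢ p0, p1, (p0⊥ ⊗ p1⊥)
      [Ax]  ⊢ p0, p0⊥
      [Ax]  ⊢ p1, p1⊥
  [⅋]  ⊢ p0, (p1 ⅋ (p0⊥ ⊗ p1⊥))
    [⊗]  ⊢ p0, p1, (p0⊥ ⊗ p1⊥)
      [Ax]  ⊢ p0, p0⊥
      [Ax]  ⊢ p1, p1⊥

Result: YES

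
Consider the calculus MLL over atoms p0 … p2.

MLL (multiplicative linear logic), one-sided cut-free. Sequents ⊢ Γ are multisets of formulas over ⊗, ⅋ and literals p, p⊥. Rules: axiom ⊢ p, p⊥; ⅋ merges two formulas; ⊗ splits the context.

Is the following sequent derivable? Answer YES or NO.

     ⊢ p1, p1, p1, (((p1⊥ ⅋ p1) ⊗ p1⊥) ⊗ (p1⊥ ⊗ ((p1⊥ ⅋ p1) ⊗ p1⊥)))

Derivation (root first):
[⊗]  ⊢ p1, p1, p1, (((p1⊥ ⅋ p1) ⊗ p1⊥) ⊗ (p1⊥ ⊗ ((p1⊥ ⅋ p1) ⊗ p1⊥)))
  [⊗]  ⊢ p1, ((p1⊥ ⅋ p1) ⊗ p1⊥)
    [⅋]  ⊢ (p1⊥ ⅋ p1)
      [Ax]  ⊢ p1, p1⊥
    [Ax]  ⊢ p1, p1⊥
  [⊗]  ⊢ p1, p1, (p1⊥ ⊗ ((p1⊥ ⅋ p1) ⊗ p1⊥))
    [Ax]  ⊢ p1, p1⊥
    [⊗]  ⊢ p1, ((p1⊥ ⅋ p1) ⊗ p1⊥)
      [⅋]  ⊢ (p1⊥ ⅋ p1)
        [Ax]  ⊢ p1, p1⊥
      [Ax]  ⊢ p1, p1⊥

Result: YES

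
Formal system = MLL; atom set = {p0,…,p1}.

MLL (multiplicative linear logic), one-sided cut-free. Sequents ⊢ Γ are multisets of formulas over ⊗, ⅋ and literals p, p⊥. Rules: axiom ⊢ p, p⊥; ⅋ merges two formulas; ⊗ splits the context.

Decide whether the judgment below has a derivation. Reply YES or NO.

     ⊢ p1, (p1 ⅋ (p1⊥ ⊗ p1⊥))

Derivation trace:
[⅋]  ⊢ p1, (p1 ⅋ (p1⊥ ⊗ p1⊥))
  [⊗]  ⊢ p1, p1, (p1⊥ ⊗ p1⊥)
    [Ax]  ⊢ p1, p1⊥
    [Ax]  ⊢ p1, p1⊥

Result: YES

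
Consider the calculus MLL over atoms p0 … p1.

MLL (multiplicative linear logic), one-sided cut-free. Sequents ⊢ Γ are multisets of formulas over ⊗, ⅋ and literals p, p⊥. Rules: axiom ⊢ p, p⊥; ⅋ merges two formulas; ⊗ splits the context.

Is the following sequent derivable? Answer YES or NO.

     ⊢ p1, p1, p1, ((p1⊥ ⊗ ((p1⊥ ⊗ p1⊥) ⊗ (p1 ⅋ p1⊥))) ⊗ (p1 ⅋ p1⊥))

Proof tree:
[⊗]  ⊢ p1, p1, p1, ((p1⊥ ⊗ ((p1⊥ ⊗ p1⊥) ⊗ (p1 ⅋ p1⊥))) ⊗ (p1 ⅋ p1⊥))
  [⊗]  ⊢ p1, p1, p1, (p1⊥ ⊗ ((p1⊥ ⊗ p1⊥) ⊗ (p1 ⅋ p1⊥)))
    [Ax]  ⊢ p1, p1⊥
    [⊗]  ⊢ p1, p1, ((p1⊥ ⊗ p1⊥) ⊗ (p1 ⅋ p1⊥))
      [⊗]  ⊢ p1, p1, (p1⊥ ⊗ p1⊥)
        [Ax]  ⊢ p1, p1⊥
        [Ax]  ⊢ p1, p1⊥
      [⅋]  ⊢ (p1 ⅋ p1⊥)
        [Ax]  ⊢ p1, p1⊥
  [⅋]  ⊢ (p1 ⅋ p1⊥)
    [Ax]  ⊢ p1, p1⊥

Result: YES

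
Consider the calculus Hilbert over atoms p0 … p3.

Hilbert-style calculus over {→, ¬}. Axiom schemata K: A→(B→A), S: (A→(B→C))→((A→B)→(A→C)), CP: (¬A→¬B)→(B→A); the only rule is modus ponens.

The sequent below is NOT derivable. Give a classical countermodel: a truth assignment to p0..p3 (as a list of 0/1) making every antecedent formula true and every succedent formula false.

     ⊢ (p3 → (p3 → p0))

Enumerate valuations to refute Γ ⊢ Δ:
  v=0000: Γ:[] Δ:[(p3 → (p3 → p0))=T] refutes=False
  v=0001: Γ:[] Δ:[(p3 → (p3 → p0))=F] refutes=True  ← countermodel

Result: [0, 0, 0, 1]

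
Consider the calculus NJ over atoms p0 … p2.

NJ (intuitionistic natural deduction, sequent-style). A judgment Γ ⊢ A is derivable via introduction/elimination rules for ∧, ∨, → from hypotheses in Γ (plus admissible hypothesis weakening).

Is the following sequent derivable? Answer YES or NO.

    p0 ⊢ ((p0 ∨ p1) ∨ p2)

Proof tree:
[∨I₁] p0 ⊢ ((p0 ∨ p1) ∨ p2)
  [∨I₁] p0 ⊢ (p0 ∨ p1)
    [Ax] p0 ⊢ p0

Result: YES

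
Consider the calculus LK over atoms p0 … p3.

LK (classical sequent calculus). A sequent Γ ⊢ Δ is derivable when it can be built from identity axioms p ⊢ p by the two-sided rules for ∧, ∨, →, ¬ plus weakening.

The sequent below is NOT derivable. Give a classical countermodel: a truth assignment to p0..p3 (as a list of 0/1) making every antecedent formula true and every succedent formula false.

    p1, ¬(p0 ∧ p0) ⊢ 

Search for a countermodel by truth-table:
  v=0000: Γ:[p1=F, ¬(p0 ∧ p0)=T] Δ:[] refutes=False
  v=0001: Γ:[p1=F, ¬(p0 ∧ p0)=T] Δ:[] refutes=False
  v=0010: Γ:[p1=F, ¬(p0 ∧ p0)=T] Δ:[] refutes=False
  v=0011: Γ:[p1=F, ¬(p0 ∧ p0)=T] Δ:[] refutes=False
  v=0100: Γ:[p1=T, ¬(p0 ∧ p0)=T] Δ:[] refutes=True  ← countermodel

Result: [0, 1, 0, 0]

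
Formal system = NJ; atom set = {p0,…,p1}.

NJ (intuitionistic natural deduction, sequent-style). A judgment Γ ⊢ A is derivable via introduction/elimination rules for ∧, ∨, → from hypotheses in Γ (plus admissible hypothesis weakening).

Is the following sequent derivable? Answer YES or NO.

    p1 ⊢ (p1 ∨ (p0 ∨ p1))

Proof tree:
[∨I₂] p1 ⊢ (p1 ∨ (p0 ∨ p1))
  [∨I₂] p1 ⊢ (p0 ∨ p1)
    [Ax] p1 ⊢ p1

Result: YES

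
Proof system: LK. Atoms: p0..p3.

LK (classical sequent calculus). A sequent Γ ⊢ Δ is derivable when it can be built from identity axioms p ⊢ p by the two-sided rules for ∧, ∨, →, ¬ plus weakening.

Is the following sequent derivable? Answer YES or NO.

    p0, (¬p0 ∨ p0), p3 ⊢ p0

Derivation trace:
[WL] p0, (¬p0 ∨ p0), p3 ⊢ p0
  [∨L] p0, (¬p0 ∨ p0) ⊢ p0
    [¬L] p0, ¬p0 ⊢ 
      [Ax] p0 ⊢ p0
    [Ax] p0 ⊢ p0

Result: YES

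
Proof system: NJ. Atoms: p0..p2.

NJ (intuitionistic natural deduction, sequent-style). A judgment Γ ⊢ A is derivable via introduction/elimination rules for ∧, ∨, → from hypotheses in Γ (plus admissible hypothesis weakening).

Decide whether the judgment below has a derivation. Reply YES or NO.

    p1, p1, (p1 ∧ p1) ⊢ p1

Derivation (root first):
[Wk] p1, p1, (p1 ∧ p1) ⊢ p1
  [Wk] p1, p1 ⊢ p1
    [Ax] p1 ⊢ p1

Result: YES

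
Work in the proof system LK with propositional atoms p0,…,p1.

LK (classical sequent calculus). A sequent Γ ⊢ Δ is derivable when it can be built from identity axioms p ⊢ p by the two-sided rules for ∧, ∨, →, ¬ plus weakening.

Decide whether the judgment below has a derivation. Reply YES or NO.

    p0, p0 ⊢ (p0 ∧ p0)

Proof tree:
[WL] p0, p0 ⊢ (p0 ∧ p0)
  [∧R] p0 ⊢ (p0 ∧ p0)
    [Ax] p0 ⊢ p0
    [Ax] p0 ⊢ p0

Result: YES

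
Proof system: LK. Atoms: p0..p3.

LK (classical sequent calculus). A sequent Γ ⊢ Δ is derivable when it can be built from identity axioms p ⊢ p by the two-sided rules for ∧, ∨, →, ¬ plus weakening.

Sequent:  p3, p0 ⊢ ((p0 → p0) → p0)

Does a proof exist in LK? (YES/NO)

Derivation trace:
[→R] p3, p0 ⊢ ((p0 → p0) → p0)
  [→L] p3, p0, (p0 → p0) ⊢ p0
    [WL] p0, p3 ⊢ p0
      [Ax] p0 ⊢ p0
    [Ax] p0 ⊢ p0

Result: YES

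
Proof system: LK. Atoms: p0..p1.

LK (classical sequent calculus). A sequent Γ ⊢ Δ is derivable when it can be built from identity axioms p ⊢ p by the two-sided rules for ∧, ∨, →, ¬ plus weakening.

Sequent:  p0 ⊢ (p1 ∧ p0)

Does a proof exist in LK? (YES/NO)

Enumerate valuations to refute Γ ⊢ Δ:
  v=00: Γ:[p0=F] Δ:[(p1 ∧ p0)=F] refutes=False
  v=01: Γ:[p0=F] Δ:[(p1 ∧ p0)=F] refutes=False
  v=10: Γ:[p0=T] Δ:[(p1 ∧ p0)=F] refutes=True  ← countermodel

Result: NO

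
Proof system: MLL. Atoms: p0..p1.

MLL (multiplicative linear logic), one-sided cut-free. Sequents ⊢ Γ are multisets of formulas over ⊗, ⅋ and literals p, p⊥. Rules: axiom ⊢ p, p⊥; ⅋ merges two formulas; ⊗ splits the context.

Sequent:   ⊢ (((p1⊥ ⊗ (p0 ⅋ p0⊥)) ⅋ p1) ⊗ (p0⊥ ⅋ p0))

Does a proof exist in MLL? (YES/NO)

Proof tree:
[⊗]  ⊢ (((p1⊥ ⊗ (p0 ⅋ p0⊥)) ⅋ p1) ⊗ (p0⊥ ⅋ p0))
  [⅋]  ⊢ ((p1⊥ ⊗ (p0 ⅋ p0⊥)) ⅋ p1)
    [⊗]  ⊢ p1, (p1⊥ ⊗ (p0 ⅋ p0⊥))
      [Ax]  ⊢ p1, p1⊥
      [⅋]  ⊢ (p0 ⅋ p0⊥)
        [Ax]  ⊢ p0, p0⊥
  [⅋]  ⊢ (p0⊥ ⅋ p0)
    [Ax]  ⊢ p0, p0⊥

Result: YES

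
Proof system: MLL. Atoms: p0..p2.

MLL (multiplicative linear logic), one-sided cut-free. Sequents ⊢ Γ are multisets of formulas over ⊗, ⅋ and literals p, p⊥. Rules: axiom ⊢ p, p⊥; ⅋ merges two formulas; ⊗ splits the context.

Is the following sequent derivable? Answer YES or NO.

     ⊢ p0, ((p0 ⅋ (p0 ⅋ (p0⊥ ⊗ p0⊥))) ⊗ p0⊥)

Derivation trace:
[⊗]  ⊢ p0, ((p0 ⅋ (p0 ⅋ (p0⊥ ⊗ p0⊥))) ⊗ p0⊥)
  [⅋]  ⊢ (p0 ⅋ (p0 ⅋ (p0⊥ ⊗ p0⊥)))
    [⅋]  ⊢ p0, (p0 ⅋ (p0⊥ ⊗ p0⊥))
      [⊗]  ⊢ p0, p0, (p0⊥ ⊗ p0⊥)
        [Ax]  ⊢ p0, p0⊥
        [Ax]  ⊢ p0, p0⊥
  [Ax]  ⊢ p0, p0⊥

Result: YES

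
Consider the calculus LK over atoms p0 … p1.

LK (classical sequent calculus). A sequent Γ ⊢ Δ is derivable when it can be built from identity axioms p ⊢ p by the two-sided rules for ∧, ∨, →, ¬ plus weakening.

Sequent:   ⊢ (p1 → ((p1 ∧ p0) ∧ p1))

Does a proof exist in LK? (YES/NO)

Search for a countermodel by truth-table:
  v=00: Γ:[] Δ:[(p1 → ((p1 ∧ p0) ∧ p1))=T] refutes=False
  v=01: Γ:[] Δ:[(p1 → ((p1 ∧ p0) ∧ p1))=F] refutes=True  ← countermodel

Result: NO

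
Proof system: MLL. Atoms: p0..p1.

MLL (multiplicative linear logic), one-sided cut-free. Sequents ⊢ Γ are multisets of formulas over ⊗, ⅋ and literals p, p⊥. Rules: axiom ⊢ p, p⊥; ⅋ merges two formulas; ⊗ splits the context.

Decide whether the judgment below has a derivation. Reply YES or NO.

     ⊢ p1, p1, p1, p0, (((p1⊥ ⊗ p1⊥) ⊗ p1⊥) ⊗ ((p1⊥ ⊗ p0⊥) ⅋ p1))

Derivation (root first):
[⊗]  ⊢ p1, p1, p1, p0, (((p1⊥ ⊗ p1⊥) ⊗ p1⊥) ⊗ ((p1⊥ ⊗ p0⊥) ⅋ p1))
  [⊗]  ⊢ p1, p1, p1, ((p1⊥ ⊗ p1⊥) ⊗ p1⊥)
    [⊗]  ⊢ p1, p1, (p1⊥ ⊗ p1⊥)
      [Ax]  ⊢ p1, p1⊥
      [Ax]  ⊢ p1, p1⊥
    [Ax]  ⊢ p1, p1⊥
  [⅋]  ⊢ p0, ((p1⊥ ⊗ p0⊥) ⅋ p1)
    [⊗]  ⊢ p1, p0, (p1⊥ ⊗ p0⊥)
      [Ax]  ⊢ p1, p1⊥
      [Ax]  ⊢ p0, p0⊥

Result: YES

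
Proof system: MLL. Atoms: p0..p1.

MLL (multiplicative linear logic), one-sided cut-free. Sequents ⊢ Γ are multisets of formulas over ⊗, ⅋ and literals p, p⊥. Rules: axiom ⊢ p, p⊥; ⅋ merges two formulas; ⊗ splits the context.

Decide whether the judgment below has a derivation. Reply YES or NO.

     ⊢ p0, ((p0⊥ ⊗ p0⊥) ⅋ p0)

Derivation (root first):
[⅋]  ⊢ p0, ((p0⊥ ⊗ p0⊥) ⅋ p0)
  [⊗]  ⊢ p0, p0, (p0⊥ ⊗ p0⊥)
    [Ax]  ⊢ p0, p0⊥
    [Ax]  ⊢ p0, p0⊥

Result: YES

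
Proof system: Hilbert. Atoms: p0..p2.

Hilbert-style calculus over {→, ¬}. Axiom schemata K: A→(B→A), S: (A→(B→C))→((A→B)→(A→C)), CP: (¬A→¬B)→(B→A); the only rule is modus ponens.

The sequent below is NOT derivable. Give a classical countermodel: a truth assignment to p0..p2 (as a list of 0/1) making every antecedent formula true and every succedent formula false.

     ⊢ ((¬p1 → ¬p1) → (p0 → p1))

Search for a countermodel by truth-table:
  v=000: Γ:[] Δ:[((¬p1 → ¬p1) → (p0 → p1))=T] refutes=False
  v=001: Γ:[] Δ:[((¬p1 → ¬p1) → (p0 → p1))=T] refutes=False
  v=010: Γ:[] Δ:[((¬p1 → ¬p1) → (p0 → p1))=T] refutes=False
  v=011: Γ:[] Δ:[((¬p1 → ¬p1) → (p0 → p1))=T] refutes=False
  v=100: Γ:[] Δ:[((¬p1 → ¬p1) → (p0 → p1))=F] refutes=True  ← countermodel

Result: [1, 0, 0]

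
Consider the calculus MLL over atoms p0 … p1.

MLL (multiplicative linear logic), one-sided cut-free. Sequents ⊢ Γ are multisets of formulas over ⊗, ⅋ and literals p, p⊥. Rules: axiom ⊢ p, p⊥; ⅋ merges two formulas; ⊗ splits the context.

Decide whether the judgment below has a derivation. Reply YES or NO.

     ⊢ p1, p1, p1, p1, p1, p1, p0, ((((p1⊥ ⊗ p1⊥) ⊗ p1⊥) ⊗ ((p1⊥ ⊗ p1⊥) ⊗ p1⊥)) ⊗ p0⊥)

Derivation (root first):
[⊗]  ⊢ p1, p1, p1, p1, p1, p1, p0, ((((p1⊥ ⊗ p1⊥) ⊗ p1⊥) ⊗ ((p1⊥ ⊗ p1⊥) ⊗ p1⊥)) ⊗ p0⊥)
  [⊗]  ⊢ p1, p1, p1, p1, p1, p1, (((p1⊥ ⊗ p1⊥) ⊗ p1⊥) ⊗ ((p1⊥ ⊗ p1⊥) ⊗ p1⊥))
    [⊗]  ⊢ p1, p1, p1, ((p1⊥ ⊗ p1⊥) ⊗ p1⊥)
      [⊗]  ⊢ p1, p1, (p1⊥ ⊗ p1⊥)
        [Ax]  ⊢ p1, p1⊥
        [Ax]  ⊢ p1, p1⊥
      [Ax]  ⊢ p1, p1⊥
    [⊗]  ⊢ p1, p1, p1, ((p1⊥ ⊗ p1⊥) ⊗ p1⊥)
      [⊗]  ⊢ p1, p1, (p1⊥ ⊗ p1⊥)
        [Ax]  ⊢ p1, p1⊥
        [Ax]  ⊢ p1, p1⊥
      [Ax]  ⊢ p1, p1⊥
  [Ax]  ⊢ p0, p0⊥

Result: YES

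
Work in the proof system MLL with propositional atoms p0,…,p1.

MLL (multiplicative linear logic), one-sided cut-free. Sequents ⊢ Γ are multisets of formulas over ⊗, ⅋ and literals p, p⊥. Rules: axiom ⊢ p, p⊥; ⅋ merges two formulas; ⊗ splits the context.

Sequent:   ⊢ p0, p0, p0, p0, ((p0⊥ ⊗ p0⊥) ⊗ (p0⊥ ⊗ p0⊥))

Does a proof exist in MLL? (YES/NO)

Derivation (root first):
[⊗]  ⊢ p0, p0, p0, p0, ((p0⊥ ⊗ p0⊥) ⊗ (p0⊥ ⊗ p0⊥))
  [⊗]  ⊢ p0, p0, (p0⊥ ⊗ p0⊥)
    [Ax]  ⊢ p0, p0⊥
    [Ax]  ⊢ p0, p0⊥
  [⊗]  ⊢ p0, p0, (p0⊥ ⊗ p0⊥)
    [Ax]  ⊢ p0, p0⊥
    [Ax]  ⊢ p0, p0⊥

Result: YES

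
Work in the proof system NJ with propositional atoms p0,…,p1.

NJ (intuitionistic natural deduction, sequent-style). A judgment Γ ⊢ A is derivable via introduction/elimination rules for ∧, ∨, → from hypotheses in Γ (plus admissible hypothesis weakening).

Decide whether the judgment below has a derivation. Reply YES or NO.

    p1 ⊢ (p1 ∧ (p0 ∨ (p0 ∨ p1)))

Derivation trace:
[∧I] p1 ⊢ (p1 ∧ (p0 ∨ (p0 ∨ p1)))
  [Ax] p1 ⊢ p1
  [∨I₂] p1 ⊢ (p0 ∨ (p0 ∨ p1))
    [∨I₂] p1 ⊢ (p0 ∨ p1)
      [Ax] p1 ⊢ p1

Result: YES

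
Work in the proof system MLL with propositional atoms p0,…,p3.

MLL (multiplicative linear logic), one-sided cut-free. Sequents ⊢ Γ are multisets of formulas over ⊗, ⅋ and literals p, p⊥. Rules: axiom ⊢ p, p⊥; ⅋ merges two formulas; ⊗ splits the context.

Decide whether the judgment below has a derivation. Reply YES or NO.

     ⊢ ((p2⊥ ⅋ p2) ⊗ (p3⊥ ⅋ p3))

Derivation trace:
[⊗]  ⊢ ((p2⊥ ⅋ p2) ⊗ (p3⊥ ⅋ p3))
  [⅋]  ⊢ (p2⊥ ⅋ p2)
    [Ax]  ⊢ p2, p2⊥
  [⅋]  ⊢ (p3⊥ ⅋ p3)
    [Ax]  ⊢ p3, p3⊥

Result: YES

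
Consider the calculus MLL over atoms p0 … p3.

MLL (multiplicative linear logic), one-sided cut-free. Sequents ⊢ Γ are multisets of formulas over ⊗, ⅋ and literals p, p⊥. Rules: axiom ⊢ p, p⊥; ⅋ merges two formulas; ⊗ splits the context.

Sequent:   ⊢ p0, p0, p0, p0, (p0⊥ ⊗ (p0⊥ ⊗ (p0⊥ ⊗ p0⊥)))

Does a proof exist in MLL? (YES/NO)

Proof tree:
[⊗]  ⊢ p0, p0, p0, p0, (p0⊥ ⊗ (p0⊥ ⊗ (p0⊥ ⊗ p0⊥)))
  [Ax]  ⊢ p0, p0⊥
  [⊗]  ⊢ p0, p0, p0, (p0⊥ ⊗ (p0⊥ ⊗ p0⊥))
    [Ax]  ⊢ p0, p0⊥
    [⊗]  ⊢ p0, p0, (p0⊥ ⊗ p0⊥)
      [Ax]  ⊢ p0, p0⊥
      [Ax]  ⊢ p0, p0⊥

Result: YES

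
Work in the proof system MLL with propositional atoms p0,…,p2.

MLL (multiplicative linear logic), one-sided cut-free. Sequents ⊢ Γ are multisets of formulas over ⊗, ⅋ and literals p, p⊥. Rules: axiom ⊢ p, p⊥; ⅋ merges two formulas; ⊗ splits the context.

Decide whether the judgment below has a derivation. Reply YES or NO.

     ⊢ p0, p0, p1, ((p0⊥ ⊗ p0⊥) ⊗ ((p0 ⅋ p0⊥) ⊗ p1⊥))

Proof tree:
[⊗]  ⊢ p0, p0, p1, ((p0⊥ ⊗ p0⊥) ⊗ ((p0 ⅋ p0⊥) ⊗ p1⊥))
  [⊗]  ⊢ p0, p0, (p0⊥ ⊗ p0⊥)
    [Ax]  ⊢ p0, p0⊥
    [Ax]  ⊢ p0, p0⊥
  [⊗]  ⊢ p1, ((p0 ⅋ p0⊥) ⊗ p1⊥)
    [⅋]  ⊢ (p0 ⅋ p0⊥)
      [Ax]  ⊢ p0, p0⊥
    [Ax]  ⊢ p1, p1⊥

Result: YES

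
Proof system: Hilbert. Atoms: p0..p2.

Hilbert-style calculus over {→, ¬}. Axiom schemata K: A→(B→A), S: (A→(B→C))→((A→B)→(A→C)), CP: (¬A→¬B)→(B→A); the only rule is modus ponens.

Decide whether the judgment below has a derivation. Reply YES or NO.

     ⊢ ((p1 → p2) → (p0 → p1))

Truth-table refutation:
  v=000: Γ:[] Δ:[((p1 → p2) → (p0 → p1))=T] refutes=False
  v=001: Γ:[] Δ:[((p1 → p2) → (p0 → p1))=T] refutes=False
  v=010: Γ:[] Δ:[((p1 → p2) → (p0 → p1))=T] refutes=False
  v=011: Γ:[] Δ:[((p1 → p2) → (p0 → p1))=T] refutes=False
  v=100: Γ:[] Δ:[((p1 → p2) → (p0 → p1))=F] refutes=True  ← countermodel

Result: NO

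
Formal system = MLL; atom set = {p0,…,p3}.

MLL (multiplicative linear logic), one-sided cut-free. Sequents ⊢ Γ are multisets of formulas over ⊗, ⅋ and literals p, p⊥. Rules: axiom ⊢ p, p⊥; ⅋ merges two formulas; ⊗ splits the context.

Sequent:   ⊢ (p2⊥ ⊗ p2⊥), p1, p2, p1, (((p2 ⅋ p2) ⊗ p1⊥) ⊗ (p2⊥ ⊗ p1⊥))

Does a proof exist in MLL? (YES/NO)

Derivation trace:
[⊗]  ⊢ (p2⊥ ⊗ p2⊥), p1, p2, p1, (((p2 ⅋ p2) ⊗ p1⊥) ⊗ (p2⊥ ⊗ p1⊥))
  [⊗]  ⊢ (p2⊥ ⊗ p2⊥), p1, ((p2 ⅋ p2) ⊗ p1⊥)
    [⅋]  ⊢ (p2⊥ ⊗ p2⊥), (p2 ⅋ p2)
      [⊗]  ⊢ p2, p2, (p2⊥ ⊗ p2⊥)
        [Ax]  ⊢ p2, p2⊥
        [Ax]  ⊢ p2, p2⊥
    [Ax]  ⊢ p1, p1⊥
  [⊗]  ⊢ p2, p1, (p2⊥ ⊗ p1⊥)
    [Ax]  ⊢ p2, p2⊥
    [Ax]  ⊢ p1, p1⊥

Result: YES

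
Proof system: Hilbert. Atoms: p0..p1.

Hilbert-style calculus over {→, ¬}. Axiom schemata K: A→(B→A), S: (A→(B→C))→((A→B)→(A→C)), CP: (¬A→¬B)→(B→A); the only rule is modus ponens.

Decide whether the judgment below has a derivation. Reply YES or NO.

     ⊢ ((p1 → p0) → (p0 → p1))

Search for a countermodel by truth-table:
  v=00: Γ:[] Δ:[((p1 → p0) → (p0 → p1))=T] refutes=False
  v=01: Γ:[] Δ:[((p1 → p0) → (p0 → p1))=T] refutes=False
  v=10: Γ:[] Δ:[((p1 → p0) → (p0 → p1))=F] refutes=True  ← countermodel

Result: NO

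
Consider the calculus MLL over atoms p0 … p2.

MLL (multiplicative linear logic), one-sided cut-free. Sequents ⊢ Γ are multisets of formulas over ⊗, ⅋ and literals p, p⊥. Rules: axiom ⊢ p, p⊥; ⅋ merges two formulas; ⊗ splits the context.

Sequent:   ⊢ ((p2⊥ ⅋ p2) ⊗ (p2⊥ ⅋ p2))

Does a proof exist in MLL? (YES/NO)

Derivation trace:
[⊗]  ⊢ ((p2⊥ ⅋ p2) ⊗ (p2⊥ ⅋ p2))
  [⅋]  ⊢ (p2⊥ ⅋ p2)
    [Ax]  ⊢ p2, p2⊥
  [⅋]  ⊢ (p2⊥ ⅋ p2)
    [Ax]  ⊢ p2, p2⊥

Result: YES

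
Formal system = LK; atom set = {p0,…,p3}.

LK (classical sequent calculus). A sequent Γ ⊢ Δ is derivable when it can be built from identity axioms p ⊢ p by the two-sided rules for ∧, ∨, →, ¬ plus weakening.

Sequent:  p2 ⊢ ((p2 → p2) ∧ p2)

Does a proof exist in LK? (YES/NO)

Proof tree:
[∧R] p2 ⊢ ((p2 → p2) ∧ p2)
  [→R] p2 ⊢ (p2 → p2)
    [WL] p2, p2 ⊢ p2
      [Ax] p2 ⊢ p2
  [WL] p2, p2 ⊢ p2
    [Ax] p2 ⊢ p2

Result: YES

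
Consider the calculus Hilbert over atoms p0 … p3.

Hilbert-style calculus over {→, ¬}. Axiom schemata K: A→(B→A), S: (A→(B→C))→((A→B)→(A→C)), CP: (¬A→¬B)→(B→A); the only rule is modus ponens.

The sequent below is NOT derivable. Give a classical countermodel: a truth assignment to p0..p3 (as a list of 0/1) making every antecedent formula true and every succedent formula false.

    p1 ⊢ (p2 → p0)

Search for a countermodel by truth-table:
  v=0000: Γ:[p1=F] Δ:[(p2 → p0)=T] refutes=False
  v=0001: Γ:[p1=F] Δ:[(p2 → p0)=T] refutes=False
  v=0010: Γ:[p1=F] Δ:[(p2 → p0)=F] refutes=False
  v=0011: Γ:[p1=F] Δ:[(p2 → p0)=F] refutes=False
  v=0100: Γ:[p1=T] Δ:[(p2 → p0)=T] refutes=False
  v=0101: Γ:[p1=T] Δ:[(p2 → p0)=T] refutes=False
  v=0110: Γ:[p1=T] Δ:[(p2 → p0)=F] refutes=True  ← countermodel

Result: [0, 1, 1, 0]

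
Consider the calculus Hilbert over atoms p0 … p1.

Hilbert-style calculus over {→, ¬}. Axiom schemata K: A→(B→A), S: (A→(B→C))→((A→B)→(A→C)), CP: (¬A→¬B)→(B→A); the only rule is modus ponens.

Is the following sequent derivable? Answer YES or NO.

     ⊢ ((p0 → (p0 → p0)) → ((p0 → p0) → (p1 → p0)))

Truth-table refutation:
  v=00: Γ:[] Δ:[((p0 → (p0 → p0)) → ((p0 → p0) → (p1 → p0)))=T] refutes=False
  v=01: Γ:[] Δ:[((p0 → (p0 → p0)) → ((p0 → p0) → (p1 → p0)))=F] refutes=True  ← countermodel

Result: NO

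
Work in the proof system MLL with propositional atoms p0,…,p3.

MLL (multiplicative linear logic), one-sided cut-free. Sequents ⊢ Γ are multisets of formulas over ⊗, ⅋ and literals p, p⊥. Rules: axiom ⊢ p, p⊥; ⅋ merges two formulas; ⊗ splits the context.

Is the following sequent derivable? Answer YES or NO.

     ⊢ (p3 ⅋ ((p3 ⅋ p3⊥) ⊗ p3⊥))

Proof tree:
[⅋]  ⊢ (p3 ⅋ ((p3 ⅋ p3⊥) ⊗ p3⊥))
  [⊗]  ⊢ p3, ((p3 ⅋ p3⊥) ⊗ p3⊥)
    [⅋]  ⊢ (p3 ⅋ p3⊥)
      [Ax]  ⊢ p3, p3⊥
    [Ax]  ⊢ p3, p3⊥

Result: YES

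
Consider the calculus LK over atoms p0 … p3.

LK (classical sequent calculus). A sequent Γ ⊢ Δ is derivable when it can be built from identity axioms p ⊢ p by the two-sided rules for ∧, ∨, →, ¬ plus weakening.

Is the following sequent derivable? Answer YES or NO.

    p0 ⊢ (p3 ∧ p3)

Enumerate valuations to refute Γ ⊢ Δ:
  v=0000: Γ:[p0=F] Δ:[(p3 ∧ p3)=F] refutes=False
  v=0001: Γ:[p0=F] Δ:[(p3 ∧ p3)=T] refutes=False
  v=0010: Γ:[p0=F] Δ:[(p3 ∧ p3)=F] refutes=False
  v=0011: Γ:[p0=F] Δ:[(p3 ∧ p3)=T] refutes=False
  v=0100: Γ:[p0=F] Δ:[(p3 ∧ p3)=F] refutes=False
  v=0101: Γ:[p0=F] Δ:[(p3 ∧ p3)=T] refutes=False
  v=0110: Γ:[p0=F] Δ:[(p3 ∧ p3)=F] refutes=False
  v=0111: Γ:[p0=F] Δ:[(p3 ∧ p3)=T] refutes=False
  v=1000: Γ:[p0=T] Δ:[(p3 ∧ p3)=F] refutes=True  ← countermodel

Result: NO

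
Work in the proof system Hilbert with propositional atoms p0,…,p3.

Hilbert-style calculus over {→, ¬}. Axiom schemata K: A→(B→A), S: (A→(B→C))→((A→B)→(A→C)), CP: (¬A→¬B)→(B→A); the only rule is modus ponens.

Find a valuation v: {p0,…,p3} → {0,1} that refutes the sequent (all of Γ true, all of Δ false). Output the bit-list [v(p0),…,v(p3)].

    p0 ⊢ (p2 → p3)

Search for a countermodel by truth-table:
  v=0000: Γ:[p0=F] Δ:[(p2 → p3)=T] refutes=False
  v=0001: Γ:[p0=F] Δ:[(p2 → p3)=T] refutes=False
  v=0010: Γ:[p0=F] Δ:[(p2 → p3)=F] refutes=False
  v=0011: Γ:[p0=F] Δ:[(p2 → p3)=T] refutes=False
  v=0100: Γ:[p0=F] Δ:[(p2 → p3)=T] refutes=False
  v=0101: Γ:[p0=F] Δ:[(p2 → p3)=T] refutes=False
  v=0110: Γ:[p0=F] Δ:[(p2 → p3)=F] refutes=False
  v=0111: Γ:[p0=F] Δ:[(p2 → p3)=T] refutes=False
  v=1000: Γ:[p0=T] Δ:[(p2 → p3)=T] refutes=False
  v=1001: Γ:[p0=T] Δ:[(p2 → p3)=T] refutes=False
  v=1010: Γ:[p0=T] Δ:[(p2 → p3)=F] refutes=True  ← countermodel

Result: [1, 0, 1, 0]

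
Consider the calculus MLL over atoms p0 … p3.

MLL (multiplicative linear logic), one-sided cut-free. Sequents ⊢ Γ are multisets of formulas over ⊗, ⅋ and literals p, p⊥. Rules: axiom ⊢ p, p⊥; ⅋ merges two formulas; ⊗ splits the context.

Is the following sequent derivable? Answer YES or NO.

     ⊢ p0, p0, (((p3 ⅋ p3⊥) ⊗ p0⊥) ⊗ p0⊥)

Derivation (root first):
[⊗]  ⊢ p0, p0, (((p3 ⅋ p3⊥) ⊗ p0⊥) ⊗ p0⊥)
  [⊗]  ⊢ p0, ((p3 ⅋ p3⊥) ⊗ p0⊥)
    [⅋]  ⊢ (p3 ⅋ p3⊥)
      [Ax]  ⊢ p3, p3⊥
    [Ax]  ⊢ p0, p0⊥
  [Ax]  ⊢ p0, p0⊥

Result: YES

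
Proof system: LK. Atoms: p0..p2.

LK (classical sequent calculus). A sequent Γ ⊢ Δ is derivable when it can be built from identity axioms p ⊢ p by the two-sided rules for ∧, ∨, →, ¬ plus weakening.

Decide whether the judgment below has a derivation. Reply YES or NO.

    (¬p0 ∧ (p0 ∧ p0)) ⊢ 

Proof tree:
[∧L] (¬p0 ∧ (p0 ∧ p0)) ⊢ 
  [∧L] ¬p0, (p0 ∧ p0) ⊢ 
    [WL] p0, ¬p0, p0 ⊢ 
      [¬L] p0, ¬p0 ⊢ 
        [Ax] p0 ⊢ p0

Result: YES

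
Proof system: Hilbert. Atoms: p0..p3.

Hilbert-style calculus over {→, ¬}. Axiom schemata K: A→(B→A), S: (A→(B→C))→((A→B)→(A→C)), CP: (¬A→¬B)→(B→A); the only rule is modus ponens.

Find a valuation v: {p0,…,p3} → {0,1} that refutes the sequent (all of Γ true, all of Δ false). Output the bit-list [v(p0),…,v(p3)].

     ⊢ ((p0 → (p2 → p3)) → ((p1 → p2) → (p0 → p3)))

Truth-table refutation:
  v=0000: Γ:[] Δ:[((p0 → (p2 → p3)) → ((p1 → p2) → (p0 → p3)))=T] refutes=False
  v=0001: Γ:[] Δ:[((p0 → (p2 → p3)) → ((p1 → p2) → (p0 → p3)))=T] refutes=False
  v=0010: Γ:[] Δ:[((p0 → (p2 → p3)) → ((p1 → p2) → (p0 → p3)))=T] refutes=False
  v=0011: Γ:[] Δ:[((p0 → (p2 → p3)) → ((p1 → p2) → (p0 → p3)))=T] refutes=False
  v=0100: Γ:[] Δ:[((p0 → (p2 → p3)) → ((p1 → p2) → (p0 → p3)))=T] refutes=False
  v=0101: Γ:[] Δ:[((p0 → (p2 → p3)) → ((p1 → p2) → (p0 → p3)))=T] refutes=False
  v=0110: Γ:[] Δ:[((p0 → (p2 → p3)) → ((p1 → p2) → (p0 → p3)))=T] refutes=False
  v=0111: Γ:[] Δ:[((p0 → (p2 → p3)) → ((p1 → p2) → (p0 → p3)))=T] refutes=False
  v=1000: Γ:[] Δ:[((p0 → (p2 → p3)) → ((p1 → p2) → (p0 → p3)))=F] refutes=True  ← countermodel

Result: [1, 0, 0, 0]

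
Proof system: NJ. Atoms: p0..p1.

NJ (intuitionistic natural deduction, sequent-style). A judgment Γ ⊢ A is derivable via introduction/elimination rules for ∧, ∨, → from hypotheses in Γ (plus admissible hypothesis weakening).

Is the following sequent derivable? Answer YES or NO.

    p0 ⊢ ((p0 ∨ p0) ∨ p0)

Derivation (root first):
[∨I₁] p0 ⊢ ((p0 ∨ p0) ∨ p0)
  [∨I₁] p0 ⊢ (p0 ∨ p0)
    [Ax] p0 ⊢ p0

Result: YES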